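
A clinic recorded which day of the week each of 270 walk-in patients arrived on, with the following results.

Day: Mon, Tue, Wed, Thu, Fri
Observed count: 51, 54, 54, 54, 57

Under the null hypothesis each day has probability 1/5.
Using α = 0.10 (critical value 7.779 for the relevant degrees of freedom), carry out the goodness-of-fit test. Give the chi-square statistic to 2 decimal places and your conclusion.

Expected count for each of the 5 categories: 270/5 = 54.
χ² = (51−54)²/54 + (54−54)²/54 + (54−54)²/54 + (54−54)²/54 + (57−54)²/54
   = 0.167 + 0.000 + 0.000 + 0.000 + 0.167
Sum = 0.33
df = 4. Since 0.33 < 7.779, we do not reject H₀.

0.33; do not reject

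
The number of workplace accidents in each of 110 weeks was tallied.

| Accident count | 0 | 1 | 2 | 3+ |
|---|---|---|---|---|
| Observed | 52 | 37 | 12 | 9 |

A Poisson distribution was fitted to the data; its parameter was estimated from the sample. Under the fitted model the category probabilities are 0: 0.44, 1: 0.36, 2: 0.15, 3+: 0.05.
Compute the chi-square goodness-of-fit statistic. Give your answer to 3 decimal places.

3.893

Expected counts E_i = n·p_i: 110×0.44 = 48.4, 110×0.36 = 39.6, 110×0.15 = 16.5, 110×0.05 = 5.5.
χ² = (52−48.4)²/48.4 + (37−39.6)²/39.6 + (12−16.5)²/16.5 + (9−5.5)²/5.5
   = 0.2678 + 0.1707 + 1.2273 + 2.2273
Sum = 3.893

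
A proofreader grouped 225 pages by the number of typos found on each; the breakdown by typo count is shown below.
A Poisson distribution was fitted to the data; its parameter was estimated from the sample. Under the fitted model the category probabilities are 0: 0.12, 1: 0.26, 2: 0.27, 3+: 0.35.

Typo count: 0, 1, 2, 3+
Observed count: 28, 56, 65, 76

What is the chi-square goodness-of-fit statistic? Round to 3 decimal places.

Expected counts E_i = n·p_i: 225×0.12 = 27, 225×0.26 = 58.5, 225×0.27 = 60.75, 225×0.35 = 78.75.
0: (28 − 27)²/27 = 1/27 = 0.0370
1: (56 − 58.5)²/58.5 = 6.25/58.5 = 0.1068
2: (65 − 60.75)²/60.75 = 18.0625/60.75 = 0.2973
3+: (76 − 78.75)²/78.75 = 7.5625/78.75 = 0.0960
Sum = 0.537

0.537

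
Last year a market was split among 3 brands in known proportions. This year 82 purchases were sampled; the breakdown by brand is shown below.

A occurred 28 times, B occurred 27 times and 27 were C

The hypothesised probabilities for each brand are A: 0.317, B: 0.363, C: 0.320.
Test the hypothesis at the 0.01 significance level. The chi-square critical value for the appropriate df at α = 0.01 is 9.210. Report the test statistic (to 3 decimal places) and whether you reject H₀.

0.434; do not reject

Expected counts E_i = n·p_i: 82×0.317 = 25.994, 82×0.363 = 29.766, 82×0.320 = 26.24.
A: (28 − 25.994)²/25.994 = 4.024036/25.994 = 0.1548
B: (27 − 29.766)²/29.766 = 7.650756/29.766 = 0.2570
C: (27 − 26.24)²/26.24 = 0.5776/26.24 = 0.0220
Sum = 0.434
df = 2. Since 0.434 < 9.210, we do not reject H₀.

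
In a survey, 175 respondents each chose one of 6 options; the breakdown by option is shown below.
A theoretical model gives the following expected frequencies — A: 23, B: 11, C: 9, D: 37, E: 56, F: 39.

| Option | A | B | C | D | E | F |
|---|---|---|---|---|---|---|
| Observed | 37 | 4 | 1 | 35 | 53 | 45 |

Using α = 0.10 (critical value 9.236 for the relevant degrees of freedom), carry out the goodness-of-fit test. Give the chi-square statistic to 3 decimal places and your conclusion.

A: (37 − 23)²/23 = 196/23 = 8.5217
B: (4 − 11)²/11 = 49/11 = 4.4545
C: (1 − 9)²/9 = 64/9 = 7.1111
D: (35 − 37)²/37 = 4/37 = 0.1081
E: (53 − 56)²/56 = 9/56 = 0.1607
F: (45 − 39)²/39 = 36/39 = 0.9231
Sum = 21.279
df = 5. Since 21.279 > 9.236, we reject H₀.

21.279; reject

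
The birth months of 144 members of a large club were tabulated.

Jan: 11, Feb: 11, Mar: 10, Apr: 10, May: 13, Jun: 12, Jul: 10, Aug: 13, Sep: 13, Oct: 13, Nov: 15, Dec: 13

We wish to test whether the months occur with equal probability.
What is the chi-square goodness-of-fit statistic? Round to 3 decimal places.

Under H₀ each category has probability 1/12, so each expected count is 144/12 = 12.
Jan: (11 − 12)²/12 = 1/12 = 0.0833
Feb: (11 − 12)²/12 = 1/12 = 0.0833
Mar: (10 − 12)²/12 = 4/12 = 0.3333
Apr: (10 − 12)²/12 = 4/12 = 0.3333
May: (13 − 12)²/12 = 1/12 = 0.0833
Jun: (12 − 12)²/12 = 0/12 = 0.0000
Jul: (10 − 12)²/12 = 4/12 = 0.3333
Aug: (13 − 12)²/12 = 1/12 = 0.0833
Sep: (13 − 12)²/12 = 1/12 = 0.0833
Oct: (13 − 12)²/12 = 1/12 = 0.0833
Nov: (15 − 12)²/12 = 9/12 = 0.7500
Dec: (13 − 12)²/12 = 1/12 = 0.0833
Sum = 2.333

2.333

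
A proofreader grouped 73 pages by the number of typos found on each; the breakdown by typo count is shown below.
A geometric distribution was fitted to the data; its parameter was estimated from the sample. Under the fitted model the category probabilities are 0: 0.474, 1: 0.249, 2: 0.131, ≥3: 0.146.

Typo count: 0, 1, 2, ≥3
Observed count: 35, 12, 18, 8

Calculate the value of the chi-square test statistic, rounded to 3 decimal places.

Expected counts E_i = n·p_i: 73×0.474 = 34.602, 73×0.249 = 18.177, 73×0.131 = 9.563, 73×0.146 = 10.658.
χ² = (35−34.602)²/34.602 + (12−18.177)²/18.177 + (18−9.563)²/9.563 + (8−10.658)²/10.658
   = 0.0046 + 2.0991 + 7.4436 + 0.6629
Sum = 10.210

10.210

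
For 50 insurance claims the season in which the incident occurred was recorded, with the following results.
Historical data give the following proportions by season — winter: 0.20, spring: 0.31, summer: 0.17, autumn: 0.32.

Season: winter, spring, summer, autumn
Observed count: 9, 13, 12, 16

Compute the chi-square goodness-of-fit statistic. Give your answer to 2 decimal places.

1.94

Expected counts E_i = n·p_i: 50×0.20 = 10, 50×0.31 = 15.5, 50×0.17 = 8.5, 50×0.32 = 16.
χ² = (9−10)²/10 + (13−15.5)²/15.5 + (12−8.5)²/8.5 + (16−16)²/16
   = 0.100 + 0.403 + 1.441 + 0.000
Sum = 1.94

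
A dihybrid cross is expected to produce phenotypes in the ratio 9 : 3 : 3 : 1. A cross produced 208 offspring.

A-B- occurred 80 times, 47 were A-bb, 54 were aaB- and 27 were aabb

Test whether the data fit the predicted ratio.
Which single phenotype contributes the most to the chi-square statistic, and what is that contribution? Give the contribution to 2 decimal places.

Ratio total = 16. Expected counts: 208×9/16 = 117, 208×3/16 = 39, 208×3/16 = 39, 208×1/16 = 13.
χ² = (80−117)²/117 + (47−39)²/39 + (54−39)²/39 + (27−13)²/13
   = 11.701 + 1.641 + 5.769 + 15.077
The largest term is for aabb: 15.08.

aabb, 15.08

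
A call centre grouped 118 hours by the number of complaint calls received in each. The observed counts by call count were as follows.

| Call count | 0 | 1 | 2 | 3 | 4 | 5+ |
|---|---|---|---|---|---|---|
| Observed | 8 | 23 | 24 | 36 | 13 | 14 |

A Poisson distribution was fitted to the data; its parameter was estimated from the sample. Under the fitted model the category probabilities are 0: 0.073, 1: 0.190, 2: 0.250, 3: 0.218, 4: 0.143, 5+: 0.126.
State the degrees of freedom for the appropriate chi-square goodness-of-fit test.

There are k = 6 categories and 1 parameter estimated from the data, so df = 6 − 1 − 1 = 4.

4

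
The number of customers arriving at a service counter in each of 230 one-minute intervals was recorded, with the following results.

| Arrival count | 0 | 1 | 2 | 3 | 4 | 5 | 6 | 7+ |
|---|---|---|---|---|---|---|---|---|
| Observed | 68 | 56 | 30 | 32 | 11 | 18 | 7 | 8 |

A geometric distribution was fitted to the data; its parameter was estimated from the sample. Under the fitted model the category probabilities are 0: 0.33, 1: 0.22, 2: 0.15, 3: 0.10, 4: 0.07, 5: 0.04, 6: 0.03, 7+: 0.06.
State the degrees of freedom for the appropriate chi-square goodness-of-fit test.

There are k = 8 categories and 1 parameter estimated from the data, so df = 8 − 1 − 1 = 6.

6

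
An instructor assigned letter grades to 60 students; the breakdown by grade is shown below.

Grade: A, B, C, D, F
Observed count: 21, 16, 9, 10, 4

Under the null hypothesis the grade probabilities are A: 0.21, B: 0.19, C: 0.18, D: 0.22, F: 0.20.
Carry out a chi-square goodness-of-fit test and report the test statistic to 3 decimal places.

Expected counts E_i = n·p_i: 60×0.21 = 12.6, 60×0.19 = 11.4, 60×0.18 = 10.8, 60×0.22 = 13.2, 60×0.20 = 12.
χ² = (21−12.6)²/12.6 + (16−11.4)²/11.4 + (9−10.8)²/10.8 + (10−13.2)²/13.2 + (4−12)²/12
   = 5.6000 + 1.8561 + 0.3000 + 0.7758 + 5.3333
Sum = 13.865

13.865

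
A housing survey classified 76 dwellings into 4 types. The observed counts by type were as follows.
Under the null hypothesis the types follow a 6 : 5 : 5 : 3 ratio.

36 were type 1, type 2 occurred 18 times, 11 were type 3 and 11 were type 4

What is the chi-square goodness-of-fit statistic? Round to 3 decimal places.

Ratio total = 19. Expected counts: 76×6/19 = 24, 76×5/19 = 20, 76×5/19 = 20, 76×3/19 = 12.
χ² = (36−24)²/24 + (18−20)²/20 + (11−20)²/20 + (11−12)²/12
   = 6.0000 + 0.2000 + 4.0500 + 0.0833
Sum = 10.333

10.333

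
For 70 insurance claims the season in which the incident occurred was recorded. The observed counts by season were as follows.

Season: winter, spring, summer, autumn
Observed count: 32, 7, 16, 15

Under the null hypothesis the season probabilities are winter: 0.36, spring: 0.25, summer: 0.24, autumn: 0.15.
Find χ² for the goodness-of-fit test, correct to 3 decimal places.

Expected counts E_i = n·p_i: 70×0.36 = 25.2, 70×0.25 = 17.5, 70×0.24 = 16.8, 70×0.15 = 10.5.
χ² = (32−25.2)²/25.2 + (7−17.5)²/17.5 + (16−16.8)²/16.8 + (15−10.5)²/10.5
   = 1.8349 + 6.3000 + 0.0381 + 1.9286
Sum = 10.102

10.102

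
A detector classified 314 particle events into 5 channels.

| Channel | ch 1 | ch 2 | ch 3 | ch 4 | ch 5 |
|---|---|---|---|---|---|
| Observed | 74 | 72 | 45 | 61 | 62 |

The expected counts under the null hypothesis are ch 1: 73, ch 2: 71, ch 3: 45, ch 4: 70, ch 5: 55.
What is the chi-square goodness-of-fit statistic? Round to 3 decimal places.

2.076

ch 1: (74 − 73)²/73 = 1/73 = 0.0137
ch 2: (72 − 71)²/71 = 1/71 = 0.0141
ch 3: (45 − 45)²/45 = 0/45 = 0.0000
ch 4: (61 − 70)²/70 = 81/70 = 1.1571
ch 5: (62 − 55)²/55 = 49/55 = 0.8909
Sum = 2.076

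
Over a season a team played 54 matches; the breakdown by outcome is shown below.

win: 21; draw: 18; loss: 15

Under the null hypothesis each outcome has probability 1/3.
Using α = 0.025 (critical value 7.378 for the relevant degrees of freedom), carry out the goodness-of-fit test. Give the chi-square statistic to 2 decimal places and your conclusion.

1.00; do not reject

Expected count for each of the 3 categories: 54/3 = 18.
win: (21 − 18)²/18 = 9/18 = 0.500
draw: (18 − 18)²/18 = 0/18 = 0.000
loss: (15 − 18)²/18 = 9/18 = 0.500
Sum = 1.00
df = 2. Since 1.00 < 7.378, we do not reject H₀.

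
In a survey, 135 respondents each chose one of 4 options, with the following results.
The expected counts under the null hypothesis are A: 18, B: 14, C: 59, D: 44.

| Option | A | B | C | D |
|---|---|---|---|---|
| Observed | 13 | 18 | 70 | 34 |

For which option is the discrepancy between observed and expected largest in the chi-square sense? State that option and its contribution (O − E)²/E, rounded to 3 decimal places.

D, 2.273

χ² = (13−18)²/18 + (18−14)²/14 + (70−59)²/59 + (34−44)²/44
   = 1.3889 + 1.1429 + 2.0508 + 2.2727
The largest term is for D: 2.273.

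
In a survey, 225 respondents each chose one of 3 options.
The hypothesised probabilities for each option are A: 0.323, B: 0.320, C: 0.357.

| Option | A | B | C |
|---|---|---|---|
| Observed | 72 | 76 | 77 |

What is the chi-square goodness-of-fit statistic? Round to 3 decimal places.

0.366

Expected counts E_i = n·p_i: 225×0.323 = 72.675, 225×0.320 = 72, 225×0.357 = 80.325.
cat         O        E   (O−E)²/E
A          72   72.675     0.0063
B          76       72     0.2222
C          77   80.325     0.1376
Sum = 0.366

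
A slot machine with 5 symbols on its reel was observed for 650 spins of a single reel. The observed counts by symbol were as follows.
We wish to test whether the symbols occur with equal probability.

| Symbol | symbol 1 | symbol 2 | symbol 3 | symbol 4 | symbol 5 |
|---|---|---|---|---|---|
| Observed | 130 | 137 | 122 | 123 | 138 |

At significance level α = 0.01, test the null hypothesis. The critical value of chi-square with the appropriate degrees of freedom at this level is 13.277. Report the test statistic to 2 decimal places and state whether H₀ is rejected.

1.74; do not reject

Under H₀ each category has probability 1/5, so each expected count is 650/5 = 130.
symbol 1: (130 − 130)²/130 = 0/130 = 0.000
symbol 2: (137 − 130)²/130 = 49/130 = 0.377
symbol 3: (122 − 130)²/130 = 64/130 = 0.492
symbol 4: (123 − 130)²/130 = 49/130 = 0.377
symbol 5: (138 − 130)²/130 = 64/130 = 0.492
Sum = 1.74
df = 4. Since 1.74 < 13.277, we do not reject H₀.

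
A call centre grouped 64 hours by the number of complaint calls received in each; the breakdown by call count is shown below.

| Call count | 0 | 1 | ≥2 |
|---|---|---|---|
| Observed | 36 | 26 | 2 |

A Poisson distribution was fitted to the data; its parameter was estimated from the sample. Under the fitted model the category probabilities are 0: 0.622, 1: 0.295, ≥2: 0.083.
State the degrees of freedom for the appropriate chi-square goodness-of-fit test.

There are k = 3 categories and 1 parameter estimated from the data, so df = 3 − 1 − 1 = 1.

1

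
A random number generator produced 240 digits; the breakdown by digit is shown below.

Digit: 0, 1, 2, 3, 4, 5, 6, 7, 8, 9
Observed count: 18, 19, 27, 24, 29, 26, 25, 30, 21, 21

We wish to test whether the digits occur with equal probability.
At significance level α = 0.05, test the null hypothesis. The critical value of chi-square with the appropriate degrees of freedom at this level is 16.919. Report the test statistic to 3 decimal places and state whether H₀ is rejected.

Expected count for each of the 10 categories: 240/10 = 24.
χ² = (18−24)²/24 + (19−24)²/24 + (27−24)²/24 + (24−24)²/24 + (29−24)²/24 + (26−24)²/24 + (25−24)²/24 + (30−24)²/24 + (21−24)²/24 + (21−24)²/24
   = 1.5000 + 1.0417 + 0.3750 + 0.0000 + 1.0417 + 0.1667 + 0.0417 + 1.5000 + 0.3750 + 0.3750
Sum = 6.417
df = 9. Since 6.417 < 16.919, we do not reject H₀.

6.417; do not reject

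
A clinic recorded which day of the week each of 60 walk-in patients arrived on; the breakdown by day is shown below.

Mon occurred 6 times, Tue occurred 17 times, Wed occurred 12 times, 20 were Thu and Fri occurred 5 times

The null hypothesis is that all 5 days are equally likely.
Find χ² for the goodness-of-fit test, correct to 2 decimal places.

Expected count for each of the 5 categories: 60/5 = 12.
Mon: (6 − 12)²/12 = 36/12 = 3.000
Tue: (17 − 12)²/12 = 25/12 = 2.083
Wed: (12 − 12)²/12 = 0/12 = 0.000
Thu: (20 − 12)²/12 = 64/12 = 5.333
Fri: (5 − 12)²/12 = 49/12 = 4.083
Sum = 14.50

14.50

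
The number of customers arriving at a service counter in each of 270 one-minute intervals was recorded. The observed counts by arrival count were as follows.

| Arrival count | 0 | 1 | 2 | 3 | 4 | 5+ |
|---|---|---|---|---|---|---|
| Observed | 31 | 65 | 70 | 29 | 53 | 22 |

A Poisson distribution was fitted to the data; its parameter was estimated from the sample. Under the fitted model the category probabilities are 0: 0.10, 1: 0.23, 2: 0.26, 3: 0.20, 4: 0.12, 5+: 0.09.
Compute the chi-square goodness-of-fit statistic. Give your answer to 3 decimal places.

Expected counts E_i = n·p_i: 270×0.10 = 27, 270×0.23 = 62.1, 270×0.26 = 70.2, 270×0.20 = 54, 270×0.12 = 32.4, 270×0.09 = 24.3.
0: (31 − 27)²/27 = 16/27 = 0.5926
1: (65 − 62.1)²/62.1 = 8.41/62.1 = 0.1354
2: (70 − 70.2)²/70.2 = 0.04/70.2 = 0.0006
3: (29 − 54)²/54 = 625/54 = 11.5741
4: (53 − 32.4)²/32.4 = 424.36/32.4 = 13.0975
5+: (22 − 24.3)²/24.3 = 5.29/24.3 = 0.2177
Sum = 25.618

25.618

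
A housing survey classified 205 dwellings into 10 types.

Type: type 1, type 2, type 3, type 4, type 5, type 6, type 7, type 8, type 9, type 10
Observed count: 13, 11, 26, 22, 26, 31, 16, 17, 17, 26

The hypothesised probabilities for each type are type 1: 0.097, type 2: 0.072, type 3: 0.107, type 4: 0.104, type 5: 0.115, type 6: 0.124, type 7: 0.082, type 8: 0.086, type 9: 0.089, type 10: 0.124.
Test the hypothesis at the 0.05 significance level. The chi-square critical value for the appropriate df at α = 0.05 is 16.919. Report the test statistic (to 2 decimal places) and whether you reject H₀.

5.75; do not reject

Expected counts E_i = n·p_i: 205×0.097 = 19.885, 205×0.072 = 14.76, 205×0.107 = 21.935, 205×0.104 = 21.32, 205×0.115 = 23.575, 205×0.124 = 25.42, 205×0.082 = 16.81, 205×0.086 = 17.63, 205×0.089 = 18.245, 205×0.124 = 25.42.
χ² = (13−19.885)²/19.885 + (11−14.76)²/14.76 + (26−21.935)²/21.935 + (22−21.32)²/21.32 + (26−23.575)²/23.575 + (31−25.42)²/25.42 + (16−16.81)²/16.81 + (17−17.63)²/17.63 + (17−18.245)²/18.245 + (26−25.42)²/25.42
   = 2.384 + 0.958 + 0.753 + 0.022 + 0.249 + 1.225 + 0.039 + 0.023 + 0.085 + 0.013
Sum = 5.75
df = 9. Since 5.75 < 16.919, we do not reject H₀.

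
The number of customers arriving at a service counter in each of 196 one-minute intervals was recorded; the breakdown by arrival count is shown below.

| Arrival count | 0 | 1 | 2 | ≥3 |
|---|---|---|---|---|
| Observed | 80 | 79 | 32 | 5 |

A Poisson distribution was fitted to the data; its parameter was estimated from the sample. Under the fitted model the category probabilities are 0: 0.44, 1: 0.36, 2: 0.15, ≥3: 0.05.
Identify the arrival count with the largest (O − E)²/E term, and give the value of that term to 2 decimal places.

Expected counts E_i = n·p_i: 196×0.44 = 86.24, 196×0.36 = 70.56, 196×0.15 = 29.4, 196×0.05 = 9.8.
cat         O        E   (O−E)²/E
0          80    86.24      0.452
1          79    70.56      1.010
2          32     29.4      0.230
≥3          5      9.8      2.351
The largest term is for ≥3: 2.35.

≥3, 2.35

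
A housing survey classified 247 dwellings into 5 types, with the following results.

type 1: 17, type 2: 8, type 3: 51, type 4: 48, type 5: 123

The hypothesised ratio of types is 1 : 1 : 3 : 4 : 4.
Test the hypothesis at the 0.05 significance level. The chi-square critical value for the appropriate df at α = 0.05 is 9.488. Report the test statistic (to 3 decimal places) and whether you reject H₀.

46.592; reject

Ratio total = 13. Expected counts: 247×1/13 = 19, 247×1/13 = 19, 247×3/13 = 57, 247×4/13 = 76, 247×4/13 = 76.
type 1: (17 − 19)²/19 = 4/19 = 0.2105
type 2: (8 − 19)²/19 = 121/19 = 6.3684
type 3: (51 − 57)²/57 = 36/57 = 0.6316
type 4: (48 − 76)²/76 = 784/76 = 10.3158
type 5: (123 − 76)²/76 = 2209/76 = 29.0658
Sum = 46.592
df = 4. Since 46.592 > 9.488, we reject H₀.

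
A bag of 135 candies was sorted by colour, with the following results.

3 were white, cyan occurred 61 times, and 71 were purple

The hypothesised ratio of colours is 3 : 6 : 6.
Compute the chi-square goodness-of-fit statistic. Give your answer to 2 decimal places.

27.59

Ratio total = 15. Expected counts: 135×3/15 = 27, 135×6/15 = 54, 135×6/15 = 54.
white: (3 − 27)²/27 = 576/27 = 21.333
cyan: (61 − 54)²/54 = 49/54 = 0.907
purple: (71 − 54)²/54 = 289/54 = 5.352
Sum = 27.59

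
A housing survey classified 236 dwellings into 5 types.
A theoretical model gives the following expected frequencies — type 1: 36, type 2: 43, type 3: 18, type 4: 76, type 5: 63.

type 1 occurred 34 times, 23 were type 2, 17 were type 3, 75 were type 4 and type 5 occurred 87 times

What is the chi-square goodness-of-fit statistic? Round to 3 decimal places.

χ² = (34−36)²/36 + (23−43)²/43 + (17−18)²/18 + (75−76)²/76 + (87−63)²/63
   = 0.1111 + 9.3023 + 0.0556 + 0.0132 + 9.1429
Sum = 18.625

18.625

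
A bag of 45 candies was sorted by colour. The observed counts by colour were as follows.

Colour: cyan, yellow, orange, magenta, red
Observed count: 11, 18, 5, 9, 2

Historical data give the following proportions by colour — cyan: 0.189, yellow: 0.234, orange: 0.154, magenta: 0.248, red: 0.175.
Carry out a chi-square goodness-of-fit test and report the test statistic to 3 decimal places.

11.370

Expected counts E_i = n·p_i: 45×0.189 = 8.505, 45×0.234 = 10.53, 45×0.154 = 6.93, 45×0.248 = 11.16, 45×0.175 = 7.875.
cat          O        E   (O−E)²/E
cyan        11    8.505     0.7319
yellow      18    10.53     5.2992
orange       5     6.93     0.5375
magenta      9    11.16     0.4181
red          2    7.875     4.3829
Sum = 11.370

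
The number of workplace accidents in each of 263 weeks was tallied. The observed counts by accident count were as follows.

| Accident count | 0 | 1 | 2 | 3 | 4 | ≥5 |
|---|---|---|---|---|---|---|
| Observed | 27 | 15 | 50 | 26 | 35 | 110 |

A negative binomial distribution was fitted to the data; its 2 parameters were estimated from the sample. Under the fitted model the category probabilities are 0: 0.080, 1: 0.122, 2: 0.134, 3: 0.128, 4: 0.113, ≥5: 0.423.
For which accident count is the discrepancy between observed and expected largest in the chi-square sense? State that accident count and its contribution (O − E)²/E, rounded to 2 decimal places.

1, 9.10

Expected counts E_i = n·p_i: 263×0.080 = 21.04, 263×0.122 = 32.086, 263×0.134 = 35.242, 263×0.128 = 33.664, 263×0.113 = 29.719, 263×0.423 = 111.249.
χ² = (27−21.04)²/21.04 + (15−32.086)²/32.086 + (50−35.242)²/35.242 + (26−33.664)²/33.664 + (35−29.719)²/29.719 + (110−111.249)²/111.249
   = 1.688 + 9.098 + 6.180 + 1.745 + 0.938 + 0.014
The largest term is for 1: 9.10.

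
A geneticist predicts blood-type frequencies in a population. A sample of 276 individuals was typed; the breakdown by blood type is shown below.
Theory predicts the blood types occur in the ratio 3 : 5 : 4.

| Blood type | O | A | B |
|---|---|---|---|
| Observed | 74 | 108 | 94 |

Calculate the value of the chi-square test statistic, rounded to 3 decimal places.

Ratio total = 12. Expected counts: 276×3/12 = 69, 276×5/12 = 115, 276×4/12 = 92.
cat         O        E   (O−E)²/E
O          74       69     0.3623
A         108      115     0.4261
B          94       92     0.0435
Sum = 0.832

0.832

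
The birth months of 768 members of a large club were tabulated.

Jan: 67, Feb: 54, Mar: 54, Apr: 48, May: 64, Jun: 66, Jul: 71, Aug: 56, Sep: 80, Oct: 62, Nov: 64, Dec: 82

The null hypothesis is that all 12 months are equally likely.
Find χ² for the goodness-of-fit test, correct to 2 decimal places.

Expected count for each of the 12 categories: 768/12 = 64.
cat         O        E   (O−E)²/E
Jan        67       64      0.141
Feb        54       64      1.563
Mar        54       64      1.563
Apr        48       64      4.000
May        64       64      0.000
Jun        66       64      0.063
Jul        71       64      0.766
Aug        56       64      1.000
Sep        80       64      4.000
Oct        62       64      0.063
Nov        64       64      0.000
Dec        82       64      5.063
Sum = 18.22

18.22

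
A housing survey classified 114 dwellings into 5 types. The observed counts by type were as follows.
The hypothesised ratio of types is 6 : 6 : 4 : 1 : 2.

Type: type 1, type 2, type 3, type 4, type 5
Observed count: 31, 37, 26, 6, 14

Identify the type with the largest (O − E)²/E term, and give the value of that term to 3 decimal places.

type 1, 0.694

Ratio total = 19. Expected counts: 114×6/19 = 36, 114×6/19 = 36, 114×4/19 = 24, 114×1/19 = 6, 114×2/19 = 12.
type 1: (31 − 36)²/36 = 25/36 = 0.6944
type 2: (37 − 36)²/36 = 1/36 = 0.0278
type 3: (26 − 24)²/24 = 4/24 = 0.1667
type 4: (6 − 6)²/6 = 0/6 = 0.0000
type 5: (14 − 12)²/12 = 4/12 = 0.3333
The largest term is for type 1: 0.694.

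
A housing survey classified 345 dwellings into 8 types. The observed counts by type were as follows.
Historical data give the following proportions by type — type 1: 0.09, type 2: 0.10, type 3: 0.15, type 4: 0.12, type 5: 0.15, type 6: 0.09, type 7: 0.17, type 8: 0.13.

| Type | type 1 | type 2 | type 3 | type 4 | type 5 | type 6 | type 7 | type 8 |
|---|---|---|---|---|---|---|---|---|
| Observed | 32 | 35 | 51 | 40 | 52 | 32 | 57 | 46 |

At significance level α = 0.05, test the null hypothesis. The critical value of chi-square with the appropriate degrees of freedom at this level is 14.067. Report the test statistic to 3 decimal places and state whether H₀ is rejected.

0.201; do not reject

Expected counts E_i = n·p_i: 345×0.09 = 31.05, 345×0.10 = 34.5, 345×0.15 = 51.75, 345×0.12 = 41.4, 345×0.15 = 51.75, 345×0.09 = 31.05, 345×0.17 = 58.65, 345×0.13 = 44.85.
χ² = (32−31.05)²/31.05 + (35−34.5)²/34.5 + (51−51.75)²/51.75 + (40−41.4)²/41.4 + (52−51.75)²/51.75 + (32−31.05)²/31.05 + (57−58.65)²/58.65 + (46−44.85)²/44.85
   = 0.0291 + 0.0072 + 0.0109 + 0.0473 + 0.0012 + 0.0291 + 0.0464 + 0.0295
Sum = 0.201
df = 7. Since 0.201 < 14.067, we do not reject H₀.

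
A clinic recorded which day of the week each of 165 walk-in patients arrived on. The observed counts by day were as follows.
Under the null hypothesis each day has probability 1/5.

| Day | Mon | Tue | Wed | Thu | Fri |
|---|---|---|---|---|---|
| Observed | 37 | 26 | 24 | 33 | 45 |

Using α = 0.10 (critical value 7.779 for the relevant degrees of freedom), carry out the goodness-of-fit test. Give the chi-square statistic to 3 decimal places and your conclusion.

Under H₀ each category has probability 1/5, so each expected count is 165/5 = 33.
χ² = (37−33)²/33 + (26−33)²/33 + (24−33)²/33 + (33−33)²/33 + (45−33)²/33
   = 0.4848 + 1.4848 + 2.4545 + 0.0000 + 4.3636
Sum = 8.788
df = 4. Since 8.788 > 7.779, we reject H₀.

8.788; reject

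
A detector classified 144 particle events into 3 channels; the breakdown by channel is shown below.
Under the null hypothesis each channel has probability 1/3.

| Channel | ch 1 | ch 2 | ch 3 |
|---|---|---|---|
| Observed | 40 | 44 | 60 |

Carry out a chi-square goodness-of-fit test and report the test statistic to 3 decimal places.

4.667

Expected count for each of the 3 categories: 144/3 = 48.
χ² = (40−48)²/48 + (44−48)²/48 + (60−48)²/48
   = 1.3333 + 0.3333 + 3.0000
Sum = 4.667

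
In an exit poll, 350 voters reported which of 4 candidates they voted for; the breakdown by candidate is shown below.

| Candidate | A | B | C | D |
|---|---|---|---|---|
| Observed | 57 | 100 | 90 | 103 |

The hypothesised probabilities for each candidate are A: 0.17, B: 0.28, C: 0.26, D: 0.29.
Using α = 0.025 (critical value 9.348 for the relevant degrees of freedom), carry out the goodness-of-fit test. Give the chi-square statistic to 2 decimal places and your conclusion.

Expected counts E_i = n·p_i: 350×0.17 = 59.5, 350×0.28 = 98, 350×0.26 = 91, 350×0.29 = 101.5.
cat         O        E   (O−E)²/E
A          57     59.5      0.105
B         100       98      0.041
C          90       91      0.011
D         103    101.5      0.022
Sum = 0.18
df = 3. Since 0.18 < 9.348, we do not reject H₀.

0.18; do not reject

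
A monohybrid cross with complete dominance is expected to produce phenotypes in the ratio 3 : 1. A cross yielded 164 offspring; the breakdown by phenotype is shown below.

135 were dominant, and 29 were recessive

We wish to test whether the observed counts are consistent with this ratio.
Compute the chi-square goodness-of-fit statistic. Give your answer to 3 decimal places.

4.683

Ratio total = 4. Expected counts: 164×3/4 = 123, 164×1/4 = 41.
dominant: (135 − 123)²/123 = 144/123 = 1.1707
recessive: (29 − 41)²/41 = 144/41 = 3.5122
Sum = 4.683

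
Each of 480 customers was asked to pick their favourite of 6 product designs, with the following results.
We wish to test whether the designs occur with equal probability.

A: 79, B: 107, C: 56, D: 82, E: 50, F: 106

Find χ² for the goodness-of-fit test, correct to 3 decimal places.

36.075

Under H₀ each category has probability 1/6, so each expected count is 480/6 = 80.
A: (79 − 80)²/80 = 1/80 = 0.0125
B: (107 − 80)²/80 = 729/80 = 9.1125
C: (56 − 80)²/80 = 576/80 = 7.2000
D: (82 − 80)²/80 = 4/80 = 0.0500
E: (50 − 80)²/80 = 900/80 = 11.2500
F: (106 − 80)²/80 = 676/80 = 8.4500
Sum = 36.075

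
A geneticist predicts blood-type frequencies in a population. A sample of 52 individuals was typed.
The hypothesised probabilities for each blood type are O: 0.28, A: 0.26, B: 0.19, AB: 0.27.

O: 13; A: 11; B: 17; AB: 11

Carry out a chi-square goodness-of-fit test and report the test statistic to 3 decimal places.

6.426

Expected counts E_i = n·p_i: 52×0.28 = 14.56, 52×0.26 = 13.52, 52×0.19 = 9.88, 52×0.27 = 14.04.
χ² = (13−14.56)²/14.56 + (11−13.52)²/13.52 + (17−9.88)²/9.88 + (11−14.04)²/14.04
   = 0.1671 + 0.4697 + 5.1310 + 0.6582
Sum = 6.426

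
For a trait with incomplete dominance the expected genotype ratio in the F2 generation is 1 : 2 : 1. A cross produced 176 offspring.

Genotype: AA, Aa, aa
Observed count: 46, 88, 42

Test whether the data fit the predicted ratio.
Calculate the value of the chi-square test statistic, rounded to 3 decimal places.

0.182

Ratio total = 4. Expected counts: 176×1/4 = 44, 176×2/4 = 88, 176×1/4 = 44.
AA: (46 − 44)²/44 = 4/44 = 0.0909
Aa: (88 − 88)²/88 = 0/88 = 0.0000
aa: (42 − 44)²/44 = 4/44 = 0.0909
Sum = 0.182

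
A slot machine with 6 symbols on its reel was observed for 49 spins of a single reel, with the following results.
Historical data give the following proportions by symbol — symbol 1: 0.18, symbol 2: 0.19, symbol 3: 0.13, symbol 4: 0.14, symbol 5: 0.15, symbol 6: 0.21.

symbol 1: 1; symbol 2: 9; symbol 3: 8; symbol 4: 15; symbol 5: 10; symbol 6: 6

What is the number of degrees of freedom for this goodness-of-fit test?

There are k = 6 categories and no parameters were estimated from the data, so df = 6 − 1 = 5.

5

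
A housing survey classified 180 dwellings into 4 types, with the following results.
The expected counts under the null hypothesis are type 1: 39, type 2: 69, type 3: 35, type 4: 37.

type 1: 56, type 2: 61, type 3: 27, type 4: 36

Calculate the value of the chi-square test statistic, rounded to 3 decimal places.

10.193

type 1: (56 − 39)²/39 = 289/39 = 7.4103
type 2: (61 − 69)²/69 = 64/69 = 0.9275
type 3: (27 − 35)²/35 = 64/35 = 1.8286
type 4: (36 − 37)²/37 = 1/37 = 0.0270
Sum = 10.193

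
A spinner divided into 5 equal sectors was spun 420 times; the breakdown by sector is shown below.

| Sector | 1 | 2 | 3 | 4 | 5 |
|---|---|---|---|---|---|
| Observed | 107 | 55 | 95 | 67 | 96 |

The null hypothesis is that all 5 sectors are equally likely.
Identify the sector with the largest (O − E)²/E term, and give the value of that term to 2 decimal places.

2, 10.01

Expected count for each of the 5 categories: 420/5 = 84.
χ² = (107−84)²/84 + (55−84)²/84 + (95−84)²/84 + (67−84)²/84 + (96−84)²/84
   = 6.298 + 10.012 + 1.440 + 3.440 + 1.714
The largest term is for 2: 10.01.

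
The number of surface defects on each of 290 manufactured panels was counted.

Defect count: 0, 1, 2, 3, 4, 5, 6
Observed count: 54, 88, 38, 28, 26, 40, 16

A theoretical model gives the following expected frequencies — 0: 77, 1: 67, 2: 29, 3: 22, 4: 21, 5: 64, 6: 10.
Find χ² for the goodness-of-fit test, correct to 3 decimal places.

0: (54 − 77)²/77 = 529/77 = 6.8701
1: (88 − 67)²/67 = 441/67 = 6.5821
2: (38 − 29)²/29 = 81/29 = 2.7931
3: (28 − 22)²/22 = 36/22 = 1.6364
4: (26 − 21)²/21 = 25/21 = 1.1905
5: (40 − 64)²/64 = 576/64 = 9.0000
6: (16 − 10)²/10 = 36/10 = 3.6000
Sum = 31.672

31.672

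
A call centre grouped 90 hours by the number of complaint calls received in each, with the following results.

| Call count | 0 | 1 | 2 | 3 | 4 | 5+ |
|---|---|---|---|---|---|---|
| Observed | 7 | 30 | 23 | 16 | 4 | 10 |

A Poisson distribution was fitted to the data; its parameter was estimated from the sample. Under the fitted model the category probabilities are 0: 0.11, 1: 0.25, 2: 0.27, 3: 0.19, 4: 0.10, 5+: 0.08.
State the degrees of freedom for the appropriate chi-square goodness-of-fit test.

4

There are k = 6 categories and 1 parameter estimated from the data, so df = 6 − 1 − 1 = 4.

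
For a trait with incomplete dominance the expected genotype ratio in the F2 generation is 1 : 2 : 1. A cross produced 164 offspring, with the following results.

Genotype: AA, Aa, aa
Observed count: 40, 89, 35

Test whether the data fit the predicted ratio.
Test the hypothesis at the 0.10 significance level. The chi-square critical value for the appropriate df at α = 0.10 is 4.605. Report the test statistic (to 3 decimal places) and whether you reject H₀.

Ratio total = 4. Expected counts: 164×1/4 = 41, 164×2/4 = 82, 164×1/4 = 41.
χ² = (40−41)²/41 + (89−82)²/82 + (35−41)²/41
   = 0.0244 + 0.5976 + 0.8780
Sum = 1.500
df = 2. Since 1.500 < 4.605, we do not reject H₀.

1.500; do not reject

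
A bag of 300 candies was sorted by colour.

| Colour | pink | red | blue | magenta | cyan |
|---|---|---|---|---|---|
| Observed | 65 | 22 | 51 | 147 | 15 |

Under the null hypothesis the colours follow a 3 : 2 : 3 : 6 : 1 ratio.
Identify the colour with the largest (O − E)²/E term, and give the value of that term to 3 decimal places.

Ratio total = 15. Expected counts: 300×3/15 = 60, 300×2/15 = 40, 300×3/15 = 60, 300×6/15 = 120, 300×1/15 = 20.
pink: (65 − 60)²/60 = 25/60 = 0.4167
red: (22 − 40)²/40 = 324/40 = 8.1000
blue: (51 − 60)²/60 = 81/60 = 1.3500
magenta: (147 − 120)²/120 = 729/120 = 6.0750
cyan: (15 − 20)²/20 = 25/20 = 1.2500
The largest term is for red: 8.100.

red, 8.100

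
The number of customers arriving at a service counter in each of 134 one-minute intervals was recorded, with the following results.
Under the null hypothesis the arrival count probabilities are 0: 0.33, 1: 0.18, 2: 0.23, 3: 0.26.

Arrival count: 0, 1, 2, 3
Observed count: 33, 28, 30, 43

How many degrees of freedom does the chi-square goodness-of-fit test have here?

3

There are k = 4 categories and no parameters were estimated from the data, so df = 4 − 1 = 3.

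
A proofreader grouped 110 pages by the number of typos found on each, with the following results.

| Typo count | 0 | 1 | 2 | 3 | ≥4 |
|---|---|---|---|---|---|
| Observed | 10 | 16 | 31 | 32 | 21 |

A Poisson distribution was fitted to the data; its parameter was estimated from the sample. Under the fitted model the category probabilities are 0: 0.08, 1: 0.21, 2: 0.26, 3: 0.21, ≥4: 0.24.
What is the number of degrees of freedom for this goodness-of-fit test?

There are k = 5 categories and 1 parameter estimated from the data, so df = 5 − 1 − 1 = 3.

3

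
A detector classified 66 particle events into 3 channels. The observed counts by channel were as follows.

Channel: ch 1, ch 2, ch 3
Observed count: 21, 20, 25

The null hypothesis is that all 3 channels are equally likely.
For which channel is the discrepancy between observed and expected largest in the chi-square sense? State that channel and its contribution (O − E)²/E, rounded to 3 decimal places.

Under H₀ each category has probability 1/3, so each expected count is 66/3 = 22.
cat         O        E   (O−E)²/E
ch 1       21       22     0.0455
ch 2       20       22     0.1818
ch 3       25       22     0.4091
The largest term is for ch 3: 0.409.

ch 3, 0.409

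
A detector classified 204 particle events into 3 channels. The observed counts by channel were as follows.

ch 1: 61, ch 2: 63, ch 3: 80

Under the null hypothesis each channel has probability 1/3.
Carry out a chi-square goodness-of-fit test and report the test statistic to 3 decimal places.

3.206

Expected count for each of the 3 categories: 204/3 = 68.
ch 1: (61 − 68)²/68 = 49/68 = 0.7206
ch 2: (63 − 68)²/68 = 25/68 = 0.3676
ch 3: (80 − 68)²/68 = 144/68 = 2.1176
Sum = 3.206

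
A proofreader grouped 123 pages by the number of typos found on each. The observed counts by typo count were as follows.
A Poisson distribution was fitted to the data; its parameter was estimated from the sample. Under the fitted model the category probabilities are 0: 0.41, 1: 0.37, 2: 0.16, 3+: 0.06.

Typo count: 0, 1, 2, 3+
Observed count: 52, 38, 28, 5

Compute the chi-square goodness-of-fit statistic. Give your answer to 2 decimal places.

5.57

Expected counts E_i = n·p_i: 123×0.41 = 50.43, 123×0.37 = 45.51, 123×0.16 = 19.68, 123×0.06 = 7.38.
cat         O        E   (O−E)²/E
0          52    50.43      0.049
1          38    45.51      1.239
2          28    19.68      3.517
3+          5     7.38      0.768
Sum = 5.57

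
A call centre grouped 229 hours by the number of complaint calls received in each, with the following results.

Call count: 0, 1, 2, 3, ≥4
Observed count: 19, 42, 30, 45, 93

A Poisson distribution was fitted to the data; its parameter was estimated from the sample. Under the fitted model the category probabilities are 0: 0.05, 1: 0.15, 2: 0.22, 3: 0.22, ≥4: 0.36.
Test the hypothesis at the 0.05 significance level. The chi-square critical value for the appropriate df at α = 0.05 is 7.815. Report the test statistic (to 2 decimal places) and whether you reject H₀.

16.85; reject

Expected counts E_i = n·p_i: 229×0.05 = 11.45, 229×0.15 = 34.35, 229×0.22 = 50.38, 229×0.22 = 50.38, 229×0.36 = 82.44.
0: (19 − 11.45)²/11.45 = 57.0025/11.45 = 4.978
1: (42 − 34.35)²/34.35 = 58.5225/34.35 = 1.704
2: (30 − 50.38)²/50.38 = 415.3444/50.38 = 8.244
3: (45 − 50.38)²/50.38 = 28.9444/50.38 = 0.575
≥4: (93 − 82.44)²/82.44 = 111.5136/82.44 = 1.353
Sum = 16.85
df = 3. Since 16.85 > 7.815, we reject H₀.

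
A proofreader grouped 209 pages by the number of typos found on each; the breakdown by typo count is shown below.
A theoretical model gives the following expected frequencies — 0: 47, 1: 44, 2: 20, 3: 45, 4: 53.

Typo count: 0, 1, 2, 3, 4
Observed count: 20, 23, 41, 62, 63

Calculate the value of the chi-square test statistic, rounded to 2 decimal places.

cat         O        E   (O−E)²/E
0          20       47     15.511
1          23       44     10.023
2          41       20     22.050
3          62       45      6.422
4          63       53      1.887
Sum = 55.89

55.89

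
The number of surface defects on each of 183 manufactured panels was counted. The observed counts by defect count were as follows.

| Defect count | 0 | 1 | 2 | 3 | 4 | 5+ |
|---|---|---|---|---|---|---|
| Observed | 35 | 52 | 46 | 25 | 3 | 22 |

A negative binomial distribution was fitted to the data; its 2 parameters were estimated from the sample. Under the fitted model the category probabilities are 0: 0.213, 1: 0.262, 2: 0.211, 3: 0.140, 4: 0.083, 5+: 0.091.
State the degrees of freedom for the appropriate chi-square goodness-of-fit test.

There are k = 6 categories and 2 parameters estimated from the data, so df = 6 − 1 − 2 = 3.

3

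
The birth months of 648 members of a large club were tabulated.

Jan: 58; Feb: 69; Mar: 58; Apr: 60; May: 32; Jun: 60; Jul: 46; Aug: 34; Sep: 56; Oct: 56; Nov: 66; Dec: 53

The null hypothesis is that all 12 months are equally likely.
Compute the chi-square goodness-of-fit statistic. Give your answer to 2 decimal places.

Expected count for each of the 12 categories: 648/12 = 54.
cat         O        E   (O−E)²/E
Jan        58       54      0.296
Feb        69       54      4.167
Mar        58       54      0.296
Apr        60       54      0.667
May        32       54      8.963
Jun        60       54      0.667
Jul        46       54      1.185
Aug        34       54      7.407
Sep        56       54      0.074
Oct        56       54      0.074
Nov        66       54      2.667
Dec        53       54      0.019
Sum = 26.48

26.48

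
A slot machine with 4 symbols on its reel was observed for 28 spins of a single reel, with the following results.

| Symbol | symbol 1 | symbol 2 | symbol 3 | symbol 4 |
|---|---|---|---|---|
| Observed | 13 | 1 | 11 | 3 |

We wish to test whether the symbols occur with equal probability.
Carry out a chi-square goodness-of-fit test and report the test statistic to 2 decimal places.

14.86

Under H₀ each category has probability 1/4, so each expected count is 28/4 = 7.
symbol 1: (13 − 7)²/7 = 36/7 = 5.143
symbol 2: (1 − 7)²/7 = 36/7 = 5.143
symbol 3: (11 − 7)²/7 = 16/7 = 2.286
symbol 4: (3 − 7)²/7 = 16/7 = 2.286
Sum = 14.86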